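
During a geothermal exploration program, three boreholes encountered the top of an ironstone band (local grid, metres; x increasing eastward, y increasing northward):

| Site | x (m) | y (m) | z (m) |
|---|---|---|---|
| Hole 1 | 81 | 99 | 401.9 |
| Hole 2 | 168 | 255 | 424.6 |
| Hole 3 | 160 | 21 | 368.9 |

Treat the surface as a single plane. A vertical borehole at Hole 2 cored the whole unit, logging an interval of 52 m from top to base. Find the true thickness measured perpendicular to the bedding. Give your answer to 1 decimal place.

49.8 m

Two edge vectors: Hole 1→Hole 2 = (87, 156, 22.7), Hole 1→Hole 3 = (79, -78, -33).
Normal n = (Hole 1→Hole 2) × (Hole 1→Hole 3) = (-3377.4, 4664.3, -19110).
So ∂z/∂x = −n_x/n_z = −0.17673 and ∂z/∂y = −n_y/n_z = 0.24408.
|∇z| = √(a²+b²) = 0.30134, so dip δ = arctan(0.30134) = 16.77°.
True thickness = vertical thickness × cos δ = 52 × cos 16.77° = 49.8 m.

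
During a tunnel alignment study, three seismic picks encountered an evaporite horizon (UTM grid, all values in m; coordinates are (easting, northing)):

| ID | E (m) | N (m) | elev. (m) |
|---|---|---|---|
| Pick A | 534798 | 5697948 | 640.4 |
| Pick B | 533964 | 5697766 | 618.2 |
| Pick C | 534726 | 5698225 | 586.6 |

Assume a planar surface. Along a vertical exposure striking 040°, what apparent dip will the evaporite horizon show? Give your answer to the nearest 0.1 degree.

Two edge vectors: Pick A→Pick B = (-834, -182, -22.2), Pick A→Pick C = (-72, 277, -53.8).
Normal n = (Pick A→Pick B) × (Pick A→Pick C) = (15941, -43270.8, -244122).
So ∂z/∂E = −n_x/n_z = 0.06530 and ∂z/∂N = −n_y/n_z = −0.17725.
Unit vector along 040° is (sin 40°, cos 40°) = (0.6428, 0.7660).
Slope in that direction = a·(0.6428) + b·(0.7660) = −0.09381.
Apparent dip = arctan|0.09381| = 5.4° (true dip is 10.7°, so apparent ≤ true as expected).

5.4°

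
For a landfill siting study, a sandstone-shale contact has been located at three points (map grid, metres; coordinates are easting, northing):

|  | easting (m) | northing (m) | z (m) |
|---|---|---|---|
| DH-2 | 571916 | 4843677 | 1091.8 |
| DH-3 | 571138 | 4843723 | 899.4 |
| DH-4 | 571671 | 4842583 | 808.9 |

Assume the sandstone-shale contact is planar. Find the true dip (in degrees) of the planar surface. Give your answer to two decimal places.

18.14°

Let the plane be z = a·easting + b·northing + c.
DH-3−DH-2: −778a + 46b = −192.4;  DH-4−DH-2: −245a − 1094b = −282.9.
Solving gives a = 0.25916, b = 0.20055.
Gradient magnitude |∇z| = √(a² + b²) = √(0.06716 + 0.04022) = 0.32770.
True dip = arctan(0.32770) = 18.14°, dipping toward SW (azimuth ≈ 232°).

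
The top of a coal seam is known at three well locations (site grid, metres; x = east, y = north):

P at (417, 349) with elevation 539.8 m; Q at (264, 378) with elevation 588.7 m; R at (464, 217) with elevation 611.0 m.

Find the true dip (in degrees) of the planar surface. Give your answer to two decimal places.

Let the plane be z = a·x + b·y + c.
Q−P: −153a + 29b = 48.9;  R−P: 47a − 132b = 71.2.
Solving gives a = −0.45238, b = −0.70047.
Gradient magnitude |∇z| = √(a² + b²) = √(0.20464 + 0.49065) = 0.83385.
True dip = arctan(0.83385) = 39.82°, dipping toward NNE (azimuth ≈ 033°).

39.82°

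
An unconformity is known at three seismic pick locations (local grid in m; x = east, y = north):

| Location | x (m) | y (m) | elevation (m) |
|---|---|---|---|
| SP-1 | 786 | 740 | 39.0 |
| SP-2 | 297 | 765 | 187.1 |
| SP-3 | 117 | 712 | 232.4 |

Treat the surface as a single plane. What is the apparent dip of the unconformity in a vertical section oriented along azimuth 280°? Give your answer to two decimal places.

17.56°

Two edge vectors: SP-1→SP-2 = (-489, 25, 148.1), SP-1→SP-3 = (-669, -28, 193.4).
Normal n = (SP-1→SP-2) × (SP-1→SP-3) = (8981.8, -4506.3, 30417).
So ∂z/∂x = −n_x/n_z = −0.29529 and ∂z/∂y = −n_y/n_z = 0.14815.
Unit vector along 280° is (sin 280°, cos 280°) = (-0.9848, 0.1736).
Slope in that direction = a·(-0.9848) + b·(0.1736) = 0.31653.
Apparent dip = arctan|0.31653| = 17.56° (true dip is 18.3°, so apparent ≤ true as expected).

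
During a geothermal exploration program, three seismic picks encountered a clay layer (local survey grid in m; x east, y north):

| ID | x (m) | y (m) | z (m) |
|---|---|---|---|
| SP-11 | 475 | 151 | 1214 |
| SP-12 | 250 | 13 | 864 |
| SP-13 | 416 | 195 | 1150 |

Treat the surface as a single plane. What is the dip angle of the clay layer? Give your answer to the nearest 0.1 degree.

54.2°

Two edge vectors: SP-11→SP-12 = (-225, -138, -350), SP-11→SP-13 = (-59, 44, -64).
Normal n = (SP-11→SP-12) × (SP-11→SP-13) = (24232, 6250, -18042).
So ∂z/∂x = −n_x/n_z = 1.34309 and ∂z/∂y = −n_y/n_z = 0.34641.
Gradient magnitude |∇z| = √(a² + b²) = √(1.80389 + 0.12000) = 1.38704.
True dip = arctan(1.38704) = 54.2°, dipping toward WSW (azimuth ≈ 256°).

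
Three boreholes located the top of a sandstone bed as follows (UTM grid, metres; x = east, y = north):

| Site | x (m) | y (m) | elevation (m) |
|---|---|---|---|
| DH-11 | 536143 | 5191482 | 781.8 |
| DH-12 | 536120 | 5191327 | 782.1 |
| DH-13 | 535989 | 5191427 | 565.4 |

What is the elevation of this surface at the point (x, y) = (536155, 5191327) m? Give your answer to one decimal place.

Let the plane be z = a·x + b·y + c.
DH-12−DH-11: −23a − 155b = 0.3;  DH-13−DH-11: −154a − 55b = −216.4.
Solving gives a = 1.484560938, b = −0.222225171.
Then c = 781.8 − a·536143 − b·5191482 = 358522.82.
At (536155, 5191327): z = 795954.8 − 1153643.5 + 358522.82 = 834.1 m.

834.1 m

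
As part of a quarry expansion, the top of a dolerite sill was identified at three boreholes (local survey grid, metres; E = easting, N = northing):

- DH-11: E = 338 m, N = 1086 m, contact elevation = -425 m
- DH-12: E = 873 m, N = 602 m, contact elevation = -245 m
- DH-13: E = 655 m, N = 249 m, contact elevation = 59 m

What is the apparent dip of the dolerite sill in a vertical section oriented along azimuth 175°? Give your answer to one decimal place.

33.4°

Let the plane be z = a·E + b·N + c.
DH-12−DH-11: 535a − 484b = 180;  DH-13−DH-11: 317a − 837b = 484.
Solving gives a = −0.28399, b = −0.68581.
Unit vector along 175° is (sin 175°, cos 175°) = (0.0872, -0.9962).
Slope in that direction = a·(0.0872) + b·(-0.9962) = 0.65845.
Apparent dip = arctan|0.65845| = 33.4° (true dip is 36.6°, so apparent ≤ true as expected).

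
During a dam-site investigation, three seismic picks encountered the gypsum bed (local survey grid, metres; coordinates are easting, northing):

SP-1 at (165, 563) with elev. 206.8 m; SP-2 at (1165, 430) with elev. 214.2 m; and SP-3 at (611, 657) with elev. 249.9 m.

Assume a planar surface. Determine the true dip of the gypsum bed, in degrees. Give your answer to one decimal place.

Let the plane be z = a·easting + b·northing + c.
SP-2−SP-1: 1000a − 133b = 7.4;  SP-3−SP-1: 446a + 94b = 43.1.
Solving gives a = 0.04193, b = 0.25959.
Gradient magnitude |∇z| = √(a² + b²) = √(0.00176 + 0.06739) = 0.26295.
True dip = arctan(0.26295) = 14.7°, dipping toward S (azimuth ≈ 189°).

14.7°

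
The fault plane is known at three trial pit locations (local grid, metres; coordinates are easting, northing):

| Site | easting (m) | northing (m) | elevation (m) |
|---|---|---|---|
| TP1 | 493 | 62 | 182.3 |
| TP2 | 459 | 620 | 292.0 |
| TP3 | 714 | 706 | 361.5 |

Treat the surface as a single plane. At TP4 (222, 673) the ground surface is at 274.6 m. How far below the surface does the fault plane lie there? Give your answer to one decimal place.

19.4 m

Two edge vectors: TP1→TP2 = (-34, 558, 109.7), TP1→TP3 = (221, 644, 179.2).
Normal n = (TP1→TP2) × (TP1→TP3) = (29346.8, 30336.5, -145214).
So ∂z/∂easting = −n_x/n_z = 0.20209 and ∂z/∂northing = −n_y/n_z = 0.20891.
Intercept c from TP1: 182.3 − 99.63 − 12.95 = 69.72.
At (222, 673): z_contact = 44.86 + 140.60 + 69.72 = 255.18 m.
Depth below ground = 274.6 − 255.18 = 19.4 m.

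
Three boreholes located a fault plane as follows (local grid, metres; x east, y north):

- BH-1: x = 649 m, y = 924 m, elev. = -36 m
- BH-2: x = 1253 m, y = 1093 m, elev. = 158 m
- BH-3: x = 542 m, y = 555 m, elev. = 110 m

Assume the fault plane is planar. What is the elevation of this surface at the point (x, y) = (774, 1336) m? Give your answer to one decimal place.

Let the plane be z = a·x + b·y + c.
BH-2−BH-1: 604a + 169b = 194;  BH-3−BH-1: −107a − 369b = 146.
Solving gives a = 0.470036, b = −0.531962.
Then c = -36 − a·649 − b·924 = 150.48.
At (774, 1336): z = 363.8 − 710.7 + 150.48 = -196.4 m.

-196.4 m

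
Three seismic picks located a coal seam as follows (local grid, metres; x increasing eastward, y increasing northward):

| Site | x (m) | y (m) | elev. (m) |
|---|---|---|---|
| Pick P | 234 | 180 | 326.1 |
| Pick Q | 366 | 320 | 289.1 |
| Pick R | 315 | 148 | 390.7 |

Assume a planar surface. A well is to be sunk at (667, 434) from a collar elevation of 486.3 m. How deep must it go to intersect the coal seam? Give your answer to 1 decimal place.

129.6 m

Two edge vectors: Pick P→Pick Q = (132, 140, -37), Pick P→Pick R = (81, -32, 64.6).
Normal n = (Pick P→Pick Q) × (Pick P→Pick R) = (7860, -11524.2, -15564).
So ∂z/∂x = −n_x/n_z = 0.50501 and ∂z/∂y = −n_y/n_z = −0.74044.
Intercept c from Pick P: 326.1 − 118.17 + 133.28 = 341.21.
At (667, 434): z_contact = 336.84 − 321.35 + 341.21 = 356.70 m.
Depth below ground = 486.3 − 356.70 = 129.6 m.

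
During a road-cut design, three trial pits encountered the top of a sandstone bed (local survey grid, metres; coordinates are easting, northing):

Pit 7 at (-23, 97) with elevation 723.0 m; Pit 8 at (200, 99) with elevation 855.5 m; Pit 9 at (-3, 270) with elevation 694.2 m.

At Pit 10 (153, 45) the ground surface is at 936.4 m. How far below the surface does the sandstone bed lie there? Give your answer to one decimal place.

Let the plane be z = a·easting + b·northing + c.
Pit 8−Pit 7: 223a + 2b = 132.5;  Pit 9−Pit 7: 20a + 173b = −28.8.
Solving gives a = 0.59628, b = −0.23541.
Then c = 723 − a·-23 − b·97 = 759.55.
At (153, 45): z_contact = 91.23 − 10.59 + 759.55 = 840.19 m.
Depth below ground = 936.4 − 840.19 = 96.2 m.

96.2 m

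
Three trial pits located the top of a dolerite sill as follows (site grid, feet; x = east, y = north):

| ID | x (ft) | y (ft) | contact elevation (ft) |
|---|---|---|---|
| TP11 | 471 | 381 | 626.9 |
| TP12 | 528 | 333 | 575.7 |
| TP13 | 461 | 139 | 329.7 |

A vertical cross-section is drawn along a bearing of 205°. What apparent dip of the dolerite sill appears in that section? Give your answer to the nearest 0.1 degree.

Let the plane be z = a·x + b·y + c.
TP12−TP11: 57a − 48b = −51.2;  TP13−TP11: −10a − 242b = −297.2.
Solving gives a = 0.13137, b = 1.22267.
Unit vector along 205° is (sin 205°, cos 205°) = (-0.4226, -0.9063).
Slope in that direction = a·(-0.4226) + b·(-0.9063) = −1.16364.
Apparent dip = arctan|1.16364| = 49.3° (true dip is 50.9°, so apparent ≤ true as expected).

49.3°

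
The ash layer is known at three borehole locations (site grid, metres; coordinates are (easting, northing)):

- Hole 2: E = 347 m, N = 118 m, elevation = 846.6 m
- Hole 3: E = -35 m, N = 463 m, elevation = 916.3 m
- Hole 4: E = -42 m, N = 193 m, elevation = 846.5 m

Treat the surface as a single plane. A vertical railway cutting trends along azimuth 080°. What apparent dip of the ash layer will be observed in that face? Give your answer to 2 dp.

5.36°

Let the plane be z = a·E + b·N + c.
Hole 3−Hole 2: −382a + 345b = 69.7;  Hole 4−Hole 2: −389a + 75b = −0.1.
Solving gives a = 0.04985, b = 0.25723.
Unit vector along 080° is (sin 80°, cos 80°) = (0.9848, 0.1736).
Slope in that direction = a·(0.9848) + b·(0.1736) = 0.09376.
Apparent dip = arctan|0.09376| = 5.36° (true dip is 14.7°, so apparent ≤ true as expected).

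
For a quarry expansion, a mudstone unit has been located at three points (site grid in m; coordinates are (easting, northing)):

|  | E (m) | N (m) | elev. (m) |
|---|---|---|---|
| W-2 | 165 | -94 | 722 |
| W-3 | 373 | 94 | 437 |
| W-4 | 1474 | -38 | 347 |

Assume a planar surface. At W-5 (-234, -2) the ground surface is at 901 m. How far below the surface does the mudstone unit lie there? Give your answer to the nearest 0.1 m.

202.0 m

Two edge vectors: W-2→W-3 = (208, 188, -285), W-2→W-4 = (1309, 56, -375).
Normal n = (W-2→W-3) × (W-2→W-4) = (-54540, -295065, -234444).
So ∂z/∂E = −n_x/n_z = −0.232636 and ∂z/∂N = −n_y/n_z = −1.258573.
Intercept c from W-2: 722 + 38.38 − 118.31 = 642.08.
At (-234, -2): z_contact = 54.44 + 2.52 + 642.08 = 699.03 m.
Depth below ground = 901 − 699.03 = 202.0 m.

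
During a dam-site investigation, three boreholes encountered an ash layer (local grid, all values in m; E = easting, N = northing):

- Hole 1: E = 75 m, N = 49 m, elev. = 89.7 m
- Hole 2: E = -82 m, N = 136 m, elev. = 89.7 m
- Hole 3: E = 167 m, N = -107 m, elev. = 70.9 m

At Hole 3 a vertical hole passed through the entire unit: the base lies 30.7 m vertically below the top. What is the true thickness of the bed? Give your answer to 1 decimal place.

Let the plane be z = a·E + b·N + c.
Hole 2−Hole 1: −157a + 87b = 0;  Hole 3−Hole 1: 92a − 156b = −18.8.
Solving gives a = 0.09920, b = 0.17902.
|∇z| = √(a²+b²) = 0.20466, so dip δ = arctan(0.20466) = 11.57°.
True thickness = vertical thickness × cos δ = 30.7 × cos 11.57° = 30.1 m.

30.1 m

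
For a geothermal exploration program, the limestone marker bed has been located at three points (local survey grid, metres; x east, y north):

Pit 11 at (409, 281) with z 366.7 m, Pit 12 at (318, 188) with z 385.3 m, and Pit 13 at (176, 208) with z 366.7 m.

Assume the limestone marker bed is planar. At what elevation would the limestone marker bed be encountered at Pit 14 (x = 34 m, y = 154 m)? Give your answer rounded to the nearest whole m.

Two edge vectors: Pit 11→Pit 12 = (-91, -93, 18.6), Pit 11→Pit 13 = (-233, -73, 0).
Normal n = (Pit 11→Pit 12) × (Pit 11→Pit 13) = (1357.8, -4333.8, -15026).
So ∂z/∂x = −n_x/n_z = 0.09036 and ∂z/∂y = −n_y/n_z = −0.28842.
Intercept c from Pit 11: 366.7 − 36.96 + 81.05 = 410.79.
At (34, 154): z = 3.1 − 44.4 + 410.79 = 369.4 m.

369 m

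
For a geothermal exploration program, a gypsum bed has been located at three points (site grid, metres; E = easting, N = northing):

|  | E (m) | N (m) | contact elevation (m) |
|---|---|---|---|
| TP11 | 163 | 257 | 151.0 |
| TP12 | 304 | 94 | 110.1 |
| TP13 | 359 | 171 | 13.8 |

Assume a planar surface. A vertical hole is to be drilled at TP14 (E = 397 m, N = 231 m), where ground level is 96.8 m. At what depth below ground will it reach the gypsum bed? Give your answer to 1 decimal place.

153.4 m

Two edge vectors: TP11→TP12 = (141, -163, -40.9), TP11→TP13 = (196, -86, -137.2).
Normal n = (TP11→TP12) × (TP11→TP13) = (18846.2, 11328.8, 19822).
So ∂z/∂E = −n_x/n_z = −0.95077 and ∂z/∂N = −n_y/n_z = −0.57153.
Intercept c from TP11: 151 + 154.98 + 146.88 = 452.86.
At (397, 231): z_contact = −377.46 − 132.02 + 452.86 = -56.62 m.
Depth below ground = 96.8 − (-56.62) = 153.4 m.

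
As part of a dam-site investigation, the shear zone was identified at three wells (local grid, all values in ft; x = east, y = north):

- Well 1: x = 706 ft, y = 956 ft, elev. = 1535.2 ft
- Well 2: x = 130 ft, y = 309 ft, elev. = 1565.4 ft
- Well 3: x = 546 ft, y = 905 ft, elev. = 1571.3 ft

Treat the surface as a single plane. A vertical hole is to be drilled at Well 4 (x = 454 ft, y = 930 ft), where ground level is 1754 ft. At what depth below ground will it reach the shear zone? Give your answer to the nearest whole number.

Let the plane be z = a·x + b·y + c.
Well 2−Well 1: −576a − 647b = 30.2;  Well 3−Well 1: −160a − 51b = 36.1.
Solving gives a = −0.29424, b = 0.21528.
Then c = 1535.2 − a·706 − b·956 = 1537.13.
At (454, 930): z_contact = −133.6 + 200.2 + 1537.13 = 1603.8 ft.
Depth below ground = 1754 − 1603.8 = 150 ft.

150 ft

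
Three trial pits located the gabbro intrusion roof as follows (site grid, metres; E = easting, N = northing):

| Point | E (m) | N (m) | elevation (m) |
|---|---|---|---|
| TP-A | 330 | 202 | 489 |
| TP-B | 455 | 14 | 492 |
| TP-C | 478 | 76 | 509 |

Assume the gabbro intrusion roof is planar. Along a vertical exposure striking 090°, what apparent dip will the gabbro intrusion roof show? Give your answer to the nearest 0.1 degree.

15.6°

Let the plane be z = a·E + b·N + c.
TP-B−TP-A: 125a − 188b = 3;  TP-C−TP-A: 148a − 126b = 20.
Solving gives a = 0.28011, b = 0.17028.
Unit vector along 090° is (sin 90°, cos 90°) = (1.0000, 0.0000).
Slope in that direction = a·(1.0000) + b·(0.0000) = 0.28011.
Apparent dip = arctan|0.28011| = 15.6° (true dip is 18.1°, so apparent ≤ true as expected).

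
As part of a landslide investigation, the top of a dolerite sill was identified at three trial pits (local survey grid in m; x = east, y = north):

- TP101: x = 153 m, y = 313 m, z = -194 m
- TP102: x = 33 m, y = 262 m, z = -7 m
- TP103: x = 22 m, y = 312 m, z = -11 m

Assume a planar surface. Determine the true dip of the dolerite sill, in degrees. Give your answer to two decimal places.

Let the plane be z = a·x + b·y + c.
TP102−TP101: −120a − 51b = 187;  TP103−TP101: −131a − 1b = 183.
Solving gives a = −1.39399, b = −0.38668.
Gradient magnitude |∇z| = √(a² + b²) = √(1.94322 + 0.14952) = 1.44663.
True dip = arctan(1.44663) = 55.35°, dipping toward ENE (azimuth ≈ 074°).

55.35°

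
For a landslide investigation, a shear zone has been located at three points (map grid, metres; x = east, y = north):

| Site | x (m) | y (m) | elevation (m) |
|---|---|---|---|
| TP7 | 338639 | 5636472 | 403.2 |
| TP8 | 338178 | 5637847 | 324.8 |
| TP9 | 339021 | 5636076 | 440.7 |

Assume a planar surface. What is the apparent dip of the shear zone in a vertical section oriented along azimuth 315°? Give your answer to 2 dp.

3.92°

Let the plane be z = a·x + b·y + c.
TP8−TP7: −461a + 1375b = −78.4;  TP9−TP7: 382a − 396b = 37.5.
Solving gives a = 0.05987, b = −0.03695.
Unit vector along 315° is (sin 315°, cos 315°) = (-0.7071, 0.7071).
Slope in that direction = a·(-0.7071) + b·(0.7071) = −0.06846.
Apparent dip = arctan|0.06846| = 3.92° (true dip is 4.0°, so apparent ≤ true as expected).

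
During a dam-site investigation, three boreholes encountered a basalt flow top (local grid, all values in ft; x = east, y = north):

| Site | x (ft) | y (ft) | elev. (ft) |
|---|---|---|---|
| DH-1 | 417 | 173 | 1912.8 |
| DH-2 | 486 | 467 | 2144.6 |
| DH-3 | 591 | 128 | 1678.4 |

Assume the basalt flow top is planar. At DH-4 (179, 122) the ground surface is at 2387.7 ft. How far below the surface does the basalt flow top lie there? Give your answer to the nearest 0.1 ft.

271.5 ft

Let the plane be z = a·x + b·y + c.
DH-2−DH-1: 69a + 294b = 231.8;  DH-3−DH-1: 174a − 45b = −234.4.
Solving gives a = −1.07780, b = 1.04139.
Then c = 1912.8 − a·417 − b·173 = 2182.08.
At (179, 122): z_contact = −192.93 + 127.05 + 2182.08 = 2116.21 ft.
Depth below ground = 2387.7 − 2116.21 = 271.5 ft.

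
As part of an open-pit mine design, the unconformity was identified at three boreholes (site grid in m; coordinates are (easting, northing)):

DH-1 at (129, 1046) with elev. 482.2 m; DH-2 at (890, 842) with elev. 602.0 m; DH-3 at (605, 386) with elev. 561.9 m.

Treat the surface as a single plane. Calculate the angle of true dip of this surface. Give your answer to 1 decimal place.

8.8°

Two edge vectors: DH-1→DH-2 = (761, -204, 119.8), DH-1→DH-3 = (476, -660, 79.7).
Normal n = (DH-1→DH-2) × (DH-1→DH-3) = (62809.2, -3626.9, -405156).
So ∂z/∂E = −n_x/n_z = 0.15502 and ∂z/∂N = −n_y/n_z = −0.00895.
Gradient magnitude |∇z| = √(a² + b²) = √(0.02403 + 0.00008) = 0.15528.
True dip = arctan(0.15528) = 8.8°, dipping toward W (azimuth ≈ 273°).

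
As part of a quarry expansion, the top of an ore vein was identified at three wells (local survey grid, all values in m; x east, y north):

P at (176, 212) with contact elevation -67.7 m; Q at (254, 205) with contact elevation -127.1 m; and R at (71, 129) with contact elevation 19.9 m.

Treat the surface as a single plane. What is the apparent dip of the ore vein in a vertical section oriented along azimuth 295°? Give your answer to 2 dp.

33.50°

Let the plane be z = a·x + b·y + c.
Q−P: 78a − 7b = −59.4;  R−P: −105a − 83b = 87.6.
Solving gives a = −0.76896, b = −0.08265.
Unit vector along 295° is (sin 295°, cos 295°) = (-0.9063, 0.4226).
Slope in that direction = a·(-0.9063) + b·(0.4226) = 0.66198.
Apparent dip = arctan|0.66198| = 33.50° (true dip is 37.7°, so apparent ≤ true as expected).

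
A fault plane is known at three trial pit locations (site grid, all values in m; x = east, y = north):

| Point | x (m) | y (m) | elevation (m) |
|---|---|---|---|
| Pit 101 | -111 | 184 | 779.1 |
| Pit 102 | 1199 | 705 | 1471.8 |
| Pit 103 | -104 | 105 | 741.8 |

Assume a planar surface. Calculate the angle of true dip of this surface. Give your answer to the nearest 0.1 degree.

31.0°

Let the plane be z = a·x + b·y + c.
Pit 102−Pit 101: 1310a + 521b = 692.7;  Pit 103−Pit 101: 7a − 79b = −37.3.
Solving gives a = 0.32939, b = 0.50134.
Gradient magnitude |∇z| = √(a² + b²) = √(0.10850 + 0.25134) = 0.59987.
True dip = arctan(0.59987) = 31.0°, dipping toward SSW (azimuth ≈ 213°).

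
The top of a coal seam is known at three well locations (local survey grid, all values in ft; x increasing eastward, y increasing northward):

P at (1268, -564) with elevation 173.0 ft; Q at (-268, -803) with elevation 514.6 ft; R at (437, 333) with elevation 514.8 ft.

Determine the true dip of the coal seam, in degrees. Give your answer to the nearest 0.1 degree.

Two edge vectors: P→Q = (-1536, -239, 341.6), P→R = (-831, 897, 341.8).
Normal n = (P→Q) × (P→R) = (-388105.4, 241135.2, -1576401).
So ∂z/∂x = −n_x/n_z = −0.24620 and ∂z/∂y = −n_y/n_z = 0.15297.
Gradient magnitude |∇z| = √(a² + b²) = √(0.06061 + 0.02340) = 0.28985.
True dip = arctan(0.28985) = 16.2°, dipping toward ESE (azimuth ≈ 122°).

16.2°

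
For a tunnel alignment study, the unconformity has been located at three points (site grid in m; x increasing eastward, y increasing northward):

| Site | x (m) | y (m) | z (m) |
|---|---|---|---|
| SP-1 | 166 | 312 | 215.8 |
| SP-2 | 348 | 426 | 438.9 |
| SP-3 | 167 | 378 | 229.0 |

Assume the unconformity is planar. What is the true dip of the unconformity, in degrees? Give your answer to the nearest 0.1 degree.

48.4°

Let the plane be z = a·x + b·y + c.
SP-2−SP-1: 182a + 114b = 223.1;  SP-3−SP-1: 1a + 66b = 13.2.
Solving gives a = 1.11109, b = 0.18317.
Gradient magnitude |∇z| = √(a² + b²) = √(1.23453 + 0.03355) = 1.12609.
True dip = arctan(1.12609) = 48.4°, dipping toward W (azimuth ≈ 261°).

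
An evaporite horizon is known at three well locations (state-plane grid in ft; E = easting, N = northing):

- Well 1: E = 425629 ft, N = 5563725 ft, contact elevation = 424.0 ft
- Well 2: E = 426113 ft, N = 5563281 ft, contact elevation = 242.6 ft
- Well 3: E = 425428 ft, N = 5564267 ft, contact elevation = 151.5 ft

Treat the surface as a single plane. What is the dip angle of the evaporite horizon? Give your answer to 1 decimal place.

58.0°

Two edge vectors: Well 1→Well 2 = (484, -444, -181.4), Well 1→Well 3 = (-201, 542, -272.5).
Normal n = (Well 1→Well 2) × (Well 1→Well 3) = (219308.8, 168351.4, 173084).
So ∂z/∂E = −n_x/n_z = −1.26707 and ∂z/∂N = −n_y/n_z = −0.97266.
Gradient magnitude |∇z| = √(a² + b²) = √(1.60546 + 0.94606) = 1.59735.
True dip = arctan(1.59735) = 58.0°, dipping toward NE (azimuth ≈ 052°).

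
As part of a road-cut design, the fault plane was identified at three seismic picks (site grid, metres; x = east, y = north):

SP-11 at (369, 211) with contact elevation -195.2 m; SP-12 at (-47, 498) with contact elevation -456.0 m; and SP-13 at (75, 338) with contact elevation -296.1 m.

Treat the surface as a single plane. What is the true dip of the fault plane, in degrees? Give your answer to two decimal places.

47.93°

Let the plane be z = a·x + b·y + c.
SP-12−SP-11: −416a + 287b = −260.8;  SP-13−SP-11: −294a + 127b = −100.9.
Solving gives a = −0.13198, b = −1.10001.
Gradient magnitude |∇z| = √(a² + b²) = √(0.01742 + 1.21001) = 1.10790.
True dip = arctan(1.10790) = 47.93°, dipping toward N (azimuth ≈ 007°).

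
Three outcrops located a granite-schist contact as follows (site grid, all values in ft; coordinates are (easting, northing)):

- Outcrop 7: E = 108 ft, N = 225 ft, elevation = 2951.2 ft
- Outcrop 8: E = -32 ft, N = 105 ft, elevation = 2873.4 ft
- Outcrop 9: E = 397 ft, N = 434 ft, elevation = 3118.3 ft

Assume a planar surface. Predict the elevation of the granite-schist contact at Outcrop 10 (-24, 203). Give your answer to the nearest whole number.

Two edge vectors: Outcrop 7→Outcrop 8 = (-140, -120, -77.8), Outcrop 7→Outcrop 9 = (289, 209, 167.1).
Normal n = (Outcrop 7→Outcrop 8) × (Outcrop 7→Outcrop 9) = (-3791.8, 909.8, 5420).
So ∂z/∂E = −n_x/n_z = 0.69959 and ∂z/∂N = −n_y/n_z = −0.16786.
Intercept c from Outcrop 7: 2951.2 − 75.56 + 37.77 = 2913.41.
At (-24, 203): z = −16.8 − 34.1 + 2913.41 = 2862.5 ft.

2863 ft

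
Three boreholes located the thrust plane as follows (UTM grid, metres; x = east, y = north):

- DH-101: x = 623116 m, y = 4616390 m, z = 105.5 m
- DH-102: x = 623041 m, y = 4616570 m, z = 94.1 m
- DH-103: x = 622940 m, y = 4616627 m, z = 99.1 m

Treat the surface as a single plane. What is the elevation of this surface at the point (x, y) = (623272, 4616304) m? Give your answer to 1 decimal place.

Let the plane be z = a·x + b·y + c.
DH-102−DH-101: −75a + 180b = −11.4;  DH-103−DH-101: −176a + 237b = −6.4.
Solving gives a = −0.111456311, b = −0.109773463.
Then c = 105.5 − a·623116 − b·4616390 = 576312.83.
At (623272, 4616304): z = −69467.6 − 506747.7 + 576312.83 = 97.6 m.

97.6 m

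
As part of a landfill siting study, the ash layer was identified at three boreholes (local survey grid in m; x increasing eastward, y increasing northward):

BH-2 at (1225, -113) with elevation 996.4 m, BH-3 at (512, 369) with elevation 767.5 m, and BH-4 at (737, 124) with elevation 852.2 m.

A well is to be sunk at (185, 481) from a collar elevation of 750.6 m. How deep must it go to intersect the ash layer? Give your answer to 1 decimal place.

73.4 m

Two edge vectors: BH-2→BH-3 = (-713, 482, -228.9), BH-2→BH-4 = (-488, 237, -144.2).
Normal n = (BH-2→BH-3) × (BH-2→BH-4) = (-15255.1, 8888.6, 66235).
So ∂z/∂x = −n_x/n_z = 0.230318 and ∂z/∂y = −n_y/n_z = −0.134198.
Intercept c from BH-2: 996.4 − 282.14 − 15.16 = 699.10.
At (185, 481): z_contact = 42.61 − 64.55 + 699.10 = 677.16 m.
Depth below ground = 750.6 − 677.16 = 73.4 m.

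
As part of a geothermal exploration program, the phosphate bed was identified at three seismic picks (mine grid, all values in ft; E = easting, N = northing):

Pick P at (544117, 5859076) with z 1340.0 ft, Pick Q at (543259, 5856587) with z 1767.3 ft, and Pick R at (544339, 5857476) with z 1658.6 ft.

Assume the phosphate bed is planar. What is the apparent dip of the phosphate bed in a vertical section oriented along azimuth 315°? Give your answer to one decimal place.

Let the plane be z = a·E + b·N + c.
Pick Q−Pick P: −858a − 2489b = 427.3;  Pick R−Pick P: 222a − 1600b = 318.6.
Solving gives a = 0.05678, b = −0.19125.
Unit vector along 315° is (sin 315°, cos 315°) = (-0.7071, 0.7071).
Slope in that direction = a·(-0.7071) + b·(0.7071) = −0.17538.
Apparent dip = arctan|0.17538| = 9.9° (true dip is 11.3°, so apparent ≤ true as expected).

9.9°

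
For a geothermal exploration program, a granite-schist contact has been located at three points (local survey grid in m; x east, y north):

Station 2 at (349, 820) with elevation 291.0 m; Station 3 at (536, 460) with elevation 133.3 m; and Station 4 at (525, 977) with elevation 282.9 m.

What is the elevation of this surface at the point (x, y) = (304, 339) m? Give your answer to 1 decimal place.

Let the plane be z = a·x + b·y + c.
Station 3−Station 2: 187a − 360b = −157.7;  Station 4−Station 2: 176a + 157b = −8.1.
Solving gives a = −0.29848, b = 0.28301.
Then c = 291 − a·349 − b·820 = 163.10.
At (304, 339): z = −90.7 + 95.9 + 163.10 = 168.3 m.

168.3 m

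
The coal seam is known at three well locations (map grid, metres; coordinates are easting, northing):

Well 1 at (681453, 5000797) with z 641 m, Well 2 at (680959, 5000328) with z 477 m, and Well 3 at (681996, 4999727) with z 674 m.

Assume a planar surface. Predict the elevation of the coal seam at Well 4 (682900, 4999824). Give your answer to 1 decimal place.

903.4 m

Let the plane be z = a·easting + b·northing + c.
Well 2−Well 1: −494a − 469b = −164;  Well 3−Well 1: 543a − 1070b = 33.
Solving gives a = 0.243801764, b = 0.092882577.
Then c = 641 − a·681453 − b·5000797 = −629985.36.
At (682900, 4999824): z = 166492.2 + 464396.5 − 629985.36 = 903.4 m.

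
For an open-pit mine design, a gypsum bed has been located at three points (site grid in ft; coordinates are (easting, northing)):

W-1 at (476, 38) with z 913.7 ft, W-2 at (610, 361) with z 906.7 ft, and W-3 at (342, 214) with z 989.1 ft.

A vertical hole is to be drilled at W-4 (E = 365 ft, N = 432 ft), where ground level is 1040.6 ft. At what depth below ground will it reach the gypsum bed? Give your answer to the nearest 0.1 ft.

30.4 ft

Let the plane be z = a·E + b·N + c.
W-2−W-1: 134a + 323b = −7;  W-3−W-1: −134a + 176b = 75.4.
Solving gives a = −0.38265, b = 0.13707.
Then c = 913.7 − a·476 − b·38 = 1090.63.
At (365, 432): z_contact = −139.67 + 59.22 + 1090.63 = 1010.18 ft.
Depth below ground = 1040.6 − 1010.18 = 30.4 ft.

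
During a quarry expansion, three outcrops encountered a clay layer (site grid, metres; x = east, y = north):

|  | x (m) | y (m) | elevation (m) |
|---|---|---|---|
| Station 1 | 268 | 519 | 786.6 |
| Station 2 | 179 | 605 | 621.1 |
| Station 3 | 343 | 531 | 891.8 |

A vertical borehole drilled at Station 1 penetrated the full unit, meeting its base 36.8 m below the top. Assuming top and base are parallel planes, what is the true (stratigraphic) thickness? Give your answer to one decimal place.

20.2 m

Let the plane be z = a·x + b·y + c.
Station 2−Station 1: −89a + 86b = −165.5;  Station 3−Station 1: 75a + 12b = 105.2.
Solving gives a = 1.46757, b = −0.40565.
|∇z| = √(a²+b²) = 1.52260, so dip δ = arctan(1.52260) = 56.70°.
True thickness = vertical thickness × cos δ = 36.8 × cos 56.70° = 20.2 m.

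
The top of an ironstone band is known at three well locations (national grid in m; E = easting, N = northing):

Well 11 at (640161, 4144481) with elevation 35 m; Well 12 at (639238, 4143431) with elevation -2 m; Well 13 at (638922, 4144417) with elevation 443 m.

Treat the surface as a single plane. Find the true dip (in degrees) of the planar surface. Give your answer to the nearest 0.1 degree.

25.9°

Let the plane be z = a·E + b·N + c.
Well 12−Well 11: −923a − 1050b = −37;  Well 13−Well 11: −1239a − 64b = 408.
Solving gives a = −0.34687, b = 0.34015.
Gradient magnitude |∇z| = √(a² + b²) = √(0.12032 + 0.11570) = 0.48582.
True dip = arctan(0.48582) = 25.9°, dipping toward SE (azimuth ≈ 134°).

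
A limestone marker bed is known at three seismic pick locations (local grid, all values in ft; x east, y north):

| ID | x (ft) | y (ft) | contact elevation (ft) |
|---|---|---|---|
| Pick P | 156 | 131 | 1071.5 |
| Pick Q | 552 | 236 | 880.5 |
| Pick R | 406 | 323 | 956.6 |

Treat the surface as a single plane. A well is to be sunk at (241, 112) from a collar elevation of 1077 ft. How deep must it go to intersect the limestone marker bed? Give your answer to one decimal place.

Two edge vectors: Pick P→Pick Q = (396, 105, -191), Pick P→Pick R = (250, 192, -114.9).
Normal n = (Pick P→Pick Q) × (Pick P→Pick R) = (24607.5, -2249.6, 49782).
So ∂z/∂x = −n_x/n_z = −0.49431 and ∂z/∂y = −n_y/n_z = 0.04519.
Intercept c from Pick P: 1071.5 + 77.11 − 5.92 = 1142.69.
At (241, 112): z_contact = −119.13 + 5.06 + 1142.69 = 1028.63 ft.
Depth below ground = 1077 − 1028.63 = 48.4 ft.

48.4 ft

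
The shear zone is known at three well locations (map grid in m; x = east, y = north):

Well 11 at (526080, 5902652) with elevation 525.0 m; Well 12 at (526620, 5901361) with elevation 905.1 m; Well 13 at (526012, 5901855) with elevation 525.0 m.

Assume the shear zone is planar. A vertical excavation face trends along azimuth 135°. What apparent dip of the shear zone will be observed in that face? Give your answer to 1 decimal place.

24.2°

Let the plane be z = a·x + b·y + c.
Well 12−Well 11: 540a − 1291b = 380.1;  Well 13−Well 11: −68a − 797b = 0.
Solving gives a = 0.58464, b = −0.04988.
Unit vector along 135° is (sin 135°, cos 135°) = (0.7071, -0.7071).
Slope in that direction = a·(0.7071) + b·(-0.7071) = 0.44867.
Apparent dip = arctan|0.44867| = 24.2° (true dip is 30.4°, so apparent ≤ true as expected).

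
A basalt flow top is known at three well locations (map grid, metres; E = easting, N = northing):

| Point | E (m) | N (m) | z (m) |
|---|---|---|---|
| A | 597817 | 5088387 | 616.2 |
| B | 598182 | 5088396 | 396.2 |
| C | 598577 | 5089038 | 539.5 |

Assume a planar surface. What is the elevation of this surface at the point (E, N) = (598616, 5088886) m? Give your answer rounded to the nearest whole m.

424 m

Let the plane be z = a·E + b·N + c.
B−A: 365a + 9b = −220;  C−A: 760a + 651b = −76.7.
Solving gives a = −0.61761326, b = 0.60320442.
Then c = 616.2 − a·597817 − b·5088387 = −2699501.62.
At (598616, 5088886): z = −369713.2 + 3069638.5 − 2699501.62 = 423.7 m.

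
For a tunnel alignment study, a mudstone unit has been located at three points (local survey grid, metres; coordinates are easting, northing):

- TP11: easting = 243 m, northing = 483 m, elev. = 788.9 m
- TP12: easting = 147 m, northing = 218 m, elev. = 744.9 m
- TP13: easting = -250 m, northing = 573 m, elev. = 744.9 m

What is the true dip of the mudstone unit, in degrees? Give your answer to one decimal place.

9.5°

Two edge vectors: TP11→TP12 = (-96, -265, -44), TP11→TP13 = (-493, 90, -44).
Normal n = (TP11→TP12) × (TP11→TP13) = (15620, 17468, -139285).
So ∂z/∂easting = −n_x/n_z = 0.11214 and ∂z/∂northing = −n_y/n_z = 0.12541.
Gradient magnitude |∇z| = √(a² + b²) = √(0.01258 + 0.01573) = 0.16824.
True dip = arctan(0.16824) = 9.5°, dipping toward SW (azimuth ≈ 222°).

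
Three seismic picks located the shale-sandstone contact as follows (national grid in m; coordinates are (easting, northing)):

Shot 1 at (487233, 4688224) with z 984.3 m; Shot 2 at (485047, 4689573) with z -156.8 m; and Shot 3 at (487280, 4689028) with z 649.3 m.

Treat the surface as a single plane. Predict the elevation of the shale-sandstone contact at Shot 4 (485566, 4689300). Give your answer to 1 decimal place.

Let the plane be z = a·E + b·N + c.
Shot 2−Shot 1: −2186a + 1349b = −1141.1;  Shot 3−Shot 1: 47a + 804b = −335.
Solving gives a = 0.255652361, b = −0.431611519.
Then c = 984.3 − a·487233 − b·4688224 = 1899913.51.
At (485566, 4689300): z = 124136.1 − 2023955.9 + 1899913.51 = 93.7 m.

93.7 m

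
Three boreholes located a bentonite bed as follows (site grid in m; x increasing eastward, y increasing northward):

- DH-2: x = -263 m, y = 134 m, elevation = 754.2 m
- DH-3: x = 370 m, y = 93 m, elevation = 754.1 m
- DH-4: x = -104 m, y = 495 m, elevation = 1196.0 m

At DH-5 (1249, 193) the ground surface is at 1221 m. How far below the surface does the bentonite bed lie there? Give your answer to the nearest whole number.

Two edge vectors: DH-2→DH-3 = (633, -41, -0.1), DH-2→DH-4 = (159, 361, 441.8).
Normal n = (DH-2→DH-3) × (DH-2→DH-4) = (-18077.7, -279675.3, 235032).
So ∂z/∂x = −n_x/n_z = 0.07692 and ∂z/∂y = −n_y/n_z = 1.18995.
Intercept c from DH-2: 754.2 + 20.23 − 159.45 = 614.98.
At (1249, 193): z_contact = 96.1 + 229.7 + 614.98 = 940.7 m.
Depth below ground = 1221 − 940.7 = 280 m.

280 m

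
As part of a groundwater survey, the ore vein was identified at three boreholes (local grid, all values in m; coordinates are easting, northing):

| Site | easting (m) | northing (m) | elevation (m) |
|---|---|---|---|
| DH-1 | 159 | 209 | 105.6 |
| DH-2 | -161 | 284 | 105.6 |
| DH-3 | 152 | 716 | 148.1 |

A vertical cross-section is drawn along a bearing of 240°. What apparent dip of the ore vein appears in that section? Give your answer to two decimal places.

Let the plane be z = a·easting + b·northing + c.
DH-2−DH-1: −320a + 75b = 0;  DH-3−DH-1: −7a + 507b = 42.5.
Solving gives a = 0.01971, b = 0.08410.
Unit vector along 240° is (sin 240°, cos 240°) = (-0.8660, -0.5000).
Slope in that direction = a·(-0.8660) + b·(-0.5000) = −0.05912.
Apparent dip = arctan|0.05912| = 3.38° (true dip is 4.9°, so apparent ≤ true as expected).

3.38°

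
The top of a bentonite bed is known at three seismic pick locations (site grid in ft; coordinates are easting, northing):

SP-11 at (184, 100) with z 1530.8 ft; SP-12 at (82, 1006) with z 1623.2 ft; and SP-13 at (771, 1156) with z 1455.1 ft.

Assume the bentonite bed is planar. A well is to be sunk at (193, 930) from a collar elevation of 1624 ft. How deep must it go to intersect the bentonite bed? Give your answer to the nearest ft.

Let the plane be z = a·easting + b·northing + c.
SP-12−SP-11: −102a + 906b = 92.4;  SP-13−SP-11: 587a + 1056b = −75.7.
Solving gives a = −0.25981, b = 0.07274.
Then c = 1530.8 − a·184 − b·100 = 1571.33.
At (193, 930): z_contact = −50.1 + 67.6 + 1571.33 = 1588.8 ft.
Depth below ground = 1624 − 1588.8 = 35 ft.

35 ft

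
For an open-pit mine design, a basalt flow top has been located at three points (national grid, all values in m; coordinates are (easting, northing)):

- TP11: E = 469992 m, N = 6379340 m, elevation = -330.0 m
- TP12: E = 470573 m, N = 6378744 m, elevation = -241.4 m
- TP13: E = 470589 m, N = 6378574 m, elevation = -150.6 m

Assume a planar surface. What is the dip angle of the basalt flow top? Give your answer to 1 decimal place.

35.9°

Let the plane be z = a·E + b·N + c.
TP12−TP11: 581a − 596b = 88.6;  TP13−TP11: 597a − 766b = 179.4.
Solving gives a = −0.43767, b = −0.57531.
Gradient magnitude |∇z| = √(a² + b²) = √(0.19155 + 0.33098) = 0.72287.
True dip = arctan(0.72287) = 35.9°, dipping toward NE (azimuth ≈ 037°).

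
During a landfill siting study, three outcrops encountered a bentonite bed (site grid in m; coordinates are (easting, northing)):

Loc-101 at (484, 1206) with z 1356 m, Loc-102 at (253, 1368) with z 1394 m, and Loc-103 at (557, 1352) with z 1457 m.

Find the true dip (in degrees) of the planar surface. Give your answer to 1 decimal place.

31.8°

Two edge vectors: Loc-101→Loc-102 = (-231, 162, 38), Loc-101→Loc-103 = (73, 146, 101).
Normal n = (Loc-101→Loc-102) × (Loc-101→Loc-103) = (10814, 26105, -45552).
So ∂z/∂E = −n_x/n_z = 0.23740 and ∂z/∂N = −n_y/n_z = 0.57308.
Gradient magnitude |∇z| = √(a² + b²) = √(0.05636 + 0.32842) = 0.62031.
True dip = arctan(0.62031) = 31.8°, dipping toward SSW (azimuth ≈ 203°).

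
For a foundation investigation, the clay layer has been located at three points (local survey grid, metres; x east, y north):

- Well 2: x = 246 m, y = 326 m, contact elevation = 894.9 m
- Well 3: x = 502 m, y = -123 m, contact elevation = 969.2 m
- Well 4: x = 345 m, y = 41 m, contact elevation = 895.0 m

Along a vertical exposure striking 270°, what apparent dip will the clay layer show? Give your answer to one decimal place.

36.5°

Two edge vectors: Well 2→Well 3 = (256, -449, 74.3), Well 2→Well 4 = (99, -285, 0.1).
Normal n = (Well 2→Well 3) × (Well 2→Well 4) = (21130.6, 7330.1, -28509).
So ∂z/∂x = −n_x/n_z = 0.74119 and ∂z/∂y = −n_y/n_z = 0.25712.
Unit vector along 270° is (sin 270°, cos 270°) = (-1.0000, -0.0000).
Slope in that direction = a·(-1.0000) + b·(-0.0000) = −0.74119.
Apparent dip = arctan|0.74119| = 36.5° (true dip is 38.1°, so apparent ≤ true as expected).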